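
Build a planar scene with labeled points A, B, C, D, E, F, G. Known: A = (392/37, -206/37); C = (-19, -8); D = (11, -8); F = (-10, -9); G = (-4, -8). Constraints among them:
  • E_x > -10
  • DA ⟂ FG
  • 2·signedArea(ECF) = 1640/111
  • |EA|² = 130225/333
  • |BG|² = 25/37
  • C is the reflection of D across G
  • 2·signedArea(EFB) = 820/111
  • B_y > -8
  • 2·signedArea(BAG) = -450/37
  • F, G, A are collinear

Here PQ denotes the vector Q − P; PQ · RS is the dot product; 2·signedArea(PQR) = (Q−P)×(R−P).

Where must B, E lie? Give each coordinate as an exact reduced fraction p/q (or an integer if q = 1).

B = (-153/37, -266/37)
E = (-1009/111, -276/37)

1. B_x = -153/37  [line 90/37·x + -540/37·y + -3510/37 = 0 ∩ |BG|² = 25/37]
2. B_y = -266/37  [line 90/37·x + -540/37·y + -3510/37 = 0 ∩ |BG|² = 25/37]
   → B = (-153/37, -266/37)
3. E_x = -1009/111  [2·signedArea(EFB) = 820/111 ∩ 2·signedArea(ECF) = 1640/111]
4. E_y = -276/37  [2·signedArea(EFB) = 820/111 ∩ 2·signedArea(ECF) = 1640/111]
   → E = (-1009/111, -276/37)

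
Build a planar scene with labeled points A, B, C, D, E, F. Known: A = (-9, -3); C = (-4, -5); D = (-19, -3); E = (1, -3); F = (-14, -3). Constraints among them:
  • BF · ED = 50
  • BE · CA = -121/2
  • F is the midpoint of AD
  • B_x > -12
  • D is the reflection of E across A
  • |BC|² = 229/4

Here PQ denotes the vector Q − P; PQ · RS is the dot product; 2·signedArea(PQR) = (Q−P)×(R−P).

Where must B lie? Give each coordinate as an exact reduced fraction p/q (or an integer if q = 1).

1. B_x = -23/2  [BE · CA = -121/2 ∩ BF · ED = 50]
2. B_y = -4  [BE · CA = -121/2 ∩ BF · ED = 50]
   → B = (-23/2, -4)

B = (-23/2, -4)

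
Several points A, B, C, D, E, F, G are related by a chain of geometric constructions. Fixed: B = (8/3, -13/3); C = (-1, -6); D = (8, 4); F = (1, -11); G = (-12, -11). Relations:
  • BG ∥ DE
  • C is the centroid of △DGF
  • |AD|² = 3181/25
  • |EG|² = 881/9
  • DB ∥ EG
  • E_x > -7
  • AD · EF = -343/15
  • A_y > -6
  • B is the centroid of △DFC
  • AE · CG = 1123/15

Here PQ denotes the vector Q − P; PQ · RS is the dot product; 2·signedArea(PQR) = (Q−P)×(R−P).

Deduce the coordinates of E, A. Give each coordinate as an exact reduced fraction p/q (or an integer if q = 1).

1. E_x = -20/3  [DB ∥ EG ∩ BG ∥ DE]
2. E_y = -8/3  [DB ∥ EG ∩ BG ∥ DE]
   → E = (-20/3, -8/3)
3. A_x = 6/5  [AD · EF = -343/15 ∩ AE · CG = 1123/15]
4. A_y = -5  [AD · EF = -343/15 ∩ AE · CG = 1123/15]
   → A = (6/5, -5)

A = (6/5, -5)
E = (-20/3, -8/3)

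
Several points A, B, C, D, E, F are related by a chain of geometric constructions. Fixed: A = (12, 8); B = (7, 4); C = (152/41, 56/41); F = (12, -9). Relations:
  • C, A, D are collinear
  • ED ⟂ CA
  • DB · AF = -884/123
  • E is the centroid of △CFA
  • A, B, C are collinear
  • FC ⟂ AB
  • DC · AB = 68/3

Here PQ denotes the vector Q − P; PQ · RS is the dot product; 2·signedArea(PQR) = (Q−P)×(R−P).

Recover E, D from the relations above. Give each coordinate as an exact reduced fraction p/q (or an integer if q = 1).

D = (796/123, 440/123)
E = (1136/123, 5/41)

1. E_x = 1136/123  [E is the centroid of △CFA]
2. E_y = 5/41  [E is the centroid of △CFA]
   → E = (1136/123, 5/41)
3. D_x = 796/123  [C, A, D are collinear ∩ ED ⟂ CA]
4. D_y = 440/123  [C, A, D are collinear ∩ ED ⟂ CA]
   → D = (796/123, 440/123)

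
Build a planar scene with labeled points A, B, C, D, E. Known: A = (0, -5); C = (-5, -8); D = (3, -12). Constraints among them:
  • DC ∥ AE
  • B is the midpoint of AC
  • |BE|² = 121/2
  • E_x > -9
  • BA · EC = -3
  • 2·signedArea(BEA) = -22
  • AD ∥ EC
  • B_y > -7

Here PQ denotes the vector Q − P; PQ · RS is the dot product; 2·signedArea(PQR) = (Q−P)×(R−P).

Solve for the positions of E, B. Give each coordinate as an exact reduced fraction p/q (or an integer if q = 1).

B = (-5/2, -13/2)
E = (-8, -1)

1. E_x = -8  [AD ∥ EC ∩ DC ∥ AE]
2. E_y = -1  [AD ∥ EC ∩ DC ∥ AE]
   → E = (-8, -1)
3. B_x = -5/2  [B is the midpoint of AC]
4. B_y = -13/2  [B is the midpoint of AC]
   → B = (-5/2, -13/2)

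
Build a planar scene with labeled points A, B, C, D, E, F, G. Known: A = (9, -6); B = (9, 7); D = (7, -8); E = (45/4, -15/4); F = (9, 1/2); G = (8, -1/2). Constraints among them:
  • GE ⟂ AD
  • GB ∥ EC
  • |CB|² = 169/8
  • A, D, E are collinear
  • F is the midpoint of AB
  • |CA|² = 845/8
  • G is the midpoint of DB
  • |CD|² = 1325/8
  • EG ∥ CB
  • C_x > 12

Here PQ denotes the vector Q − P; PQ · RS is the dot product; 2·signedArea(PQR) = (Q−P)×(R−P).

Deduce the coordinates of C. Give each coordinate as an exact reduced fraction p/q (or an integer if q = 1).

1. C_x = 49/4  [EG ∥ CB ∩ GB ∥ EC]
2. C_y = 15/4  [EG ∥ CB ∩ GB ∥ EC]
   → C = (49/4, 15/4)

C = (49/4, 15/4)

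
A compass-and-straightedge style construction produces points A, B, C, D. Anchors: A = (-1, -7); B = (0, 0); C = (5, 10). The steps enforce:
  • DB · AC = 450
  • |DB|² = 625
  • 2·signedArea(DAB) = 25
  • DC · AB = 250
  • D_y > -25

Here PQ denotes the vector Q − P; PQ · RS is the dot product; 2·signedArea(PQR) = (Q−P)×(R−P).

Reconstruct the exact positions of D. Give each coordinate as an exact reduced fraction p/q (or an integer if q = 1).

1. D_x = -7  [DC · AB = 250 ∩ DB · AC = 450]
2. D_y = -24  [DC · AB = 250 ∩ DB · AC = 450]
   → D = (-7, -24)

D = (-7, -24)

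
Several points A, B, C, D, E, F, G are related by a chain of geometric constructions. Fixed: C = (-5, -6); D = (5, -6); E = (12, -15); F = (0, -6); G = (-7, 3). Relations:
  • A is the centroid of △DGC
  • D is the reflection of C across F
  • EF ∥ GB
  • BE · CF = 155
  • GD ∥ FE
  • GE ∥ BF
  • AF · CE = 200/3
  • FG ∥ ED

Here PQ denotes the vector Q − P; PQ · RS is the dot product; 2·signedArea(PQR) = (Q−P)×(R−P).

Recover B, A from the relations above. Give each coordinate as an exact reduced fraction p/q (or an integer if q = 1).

A = (-7/3, -3)
B = (-19, 12)

1. B_x = -19  [GE ∥ BF ∩ EF ∥ GB]
2. B_y = 12  [GE ∥ BF ∩ EF ∥ GB]
   → B = (-19, 12)
3. A_x = -7/3  [A is the centroid of △DGC]
4. A_y = -3  [A is the centroid of △DGC]
   → A = (-7/3, -3)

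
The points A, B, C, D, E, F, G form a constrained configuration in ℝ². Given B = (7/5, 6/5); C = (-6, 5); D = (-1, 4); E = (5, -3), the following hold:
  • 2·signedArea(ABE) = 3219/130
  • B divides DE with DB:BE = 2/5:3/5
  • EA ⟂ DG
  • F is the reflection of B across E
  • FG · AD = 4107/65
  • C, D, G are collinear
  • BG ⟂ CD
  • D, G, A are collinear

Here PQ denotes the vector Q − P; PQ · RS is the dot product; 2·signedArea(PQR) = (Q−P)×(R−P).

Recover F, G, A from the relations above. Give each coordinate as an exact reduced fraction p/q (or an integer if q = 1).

A = (159/26, 67/26)
F = (43/5, -36/5)
G = (24/13, 223/65)

1. F_x = 43/5  [F is the reflection of B across E]
2. F_y = -36/5  [F is the reflection of B across E]
   → F = (43/5, -36/5)
3. G_x = 24/13  [C, D, G are collinear ∩ BG ⟂ CD]
4. G_y = 223/65  [C, D, G are collinear ∩ BG ⟂ CD]
   → G = (24/13, 223/65)
5. A_x = 159/26  [D, G, A are collinear ∩ EA ⟂ DG]
6. A_y = 67/26  [D, G, A are collinear ∩ EA ⟂ DG]
   → A = (159/26, 67/26)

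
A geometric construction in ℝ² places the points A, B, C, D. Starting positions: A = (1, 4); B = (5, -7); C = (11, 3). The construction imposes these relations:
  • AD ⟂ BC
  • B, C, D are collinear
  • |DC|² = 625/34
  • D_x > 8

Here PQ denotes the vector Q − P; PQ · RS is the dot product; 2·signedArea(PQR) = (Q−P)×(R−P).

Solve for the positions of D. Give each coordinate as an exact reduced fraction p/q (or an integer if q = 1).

1. D_x = 299/34  [B, C, D are collinear ∩ AD ⟂ BC]
2. D_y = -23/34  [B, C, D are collinear ∩ AD ⟂ BC]
   → D = (299/34, -23/34)

D = (299/34, -23/34)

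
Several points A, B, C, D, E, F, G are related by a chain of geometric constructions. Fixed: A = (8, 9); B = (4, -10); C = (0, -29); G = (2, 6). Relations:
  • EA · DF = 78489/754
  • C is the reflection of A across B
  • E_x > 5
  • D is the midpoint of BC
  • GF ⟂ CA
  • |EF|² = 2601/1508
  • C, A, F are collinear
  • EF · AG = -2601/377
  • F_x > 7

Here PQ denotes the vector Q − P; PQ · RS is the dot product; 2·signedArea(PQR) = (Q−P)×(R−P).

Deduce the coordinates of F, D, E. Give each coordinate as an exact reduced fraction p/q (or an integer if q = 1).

D = (2, -39/2)
E = (4415/754, 1956/377)
F = (2692/377, 1854/377)

1. F_x = 2692/377  [C, A, F are collinear ∩ GF ⟂ CA]
2. F_y = 1854/377  [C, A, F are collinear ∩ GF ⟂ CA]
   → F = (2692/377, 1854/377)
3. D_x = 2  [D is the midpoint of BC]
4. D_y = -39/2  [D is the midpoint of BC]
   → D = (2, -39/2)
5. E_x = 4415/754  [EA · DF = 78489/754 ∩ EF · AG = -2601/377]
6. E_y = 1956/377  [EA · DF = 78489/754 ∩ EF · AG = -2601/377]
   → E = (4415/754, 1956/377)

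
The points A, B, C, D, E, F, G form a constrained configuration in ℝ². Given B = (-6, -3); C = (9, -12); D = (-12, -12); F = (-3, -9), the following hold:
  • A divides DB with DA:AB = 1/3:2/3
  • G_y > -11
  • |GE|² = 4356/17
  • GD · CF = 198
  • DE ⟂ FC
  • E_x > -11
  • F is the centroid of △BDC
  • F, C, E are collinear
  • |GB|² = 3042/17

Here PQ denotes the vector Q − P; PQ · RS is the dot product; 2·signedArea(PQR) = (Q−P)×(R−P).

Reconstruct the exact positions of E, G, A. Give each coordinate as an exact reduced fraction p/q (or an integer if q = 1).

A = (-10, -9)
E = (-183/17, -120/17)
G = (81/17, -186/17)

1. E_x = -183/17  [F, C, E are collinear ∩ DE ⟂ FC]
2. E_y = -120/17  [F, C, E are collinear ∩ DE ⟂ FC]
   → E = (-183/17, -120/17)
3. G_x = 81/17  [line 12·x + -3·y + -90 = 0 ∩ |GE|² = 4356/17]
4. G_y = -186/17  [line 12·x + -3·y + -90 = 0 ∩ |GE|² = 4356/17]
   → G = (81/17, -186/17)
5. A_x = -10  [A divides DB with DA:AB = 1/3:2/3]
6. A_y = -9  [A divides DB with DA:AB = 1/3:2/3]
   → A = (-10, -9)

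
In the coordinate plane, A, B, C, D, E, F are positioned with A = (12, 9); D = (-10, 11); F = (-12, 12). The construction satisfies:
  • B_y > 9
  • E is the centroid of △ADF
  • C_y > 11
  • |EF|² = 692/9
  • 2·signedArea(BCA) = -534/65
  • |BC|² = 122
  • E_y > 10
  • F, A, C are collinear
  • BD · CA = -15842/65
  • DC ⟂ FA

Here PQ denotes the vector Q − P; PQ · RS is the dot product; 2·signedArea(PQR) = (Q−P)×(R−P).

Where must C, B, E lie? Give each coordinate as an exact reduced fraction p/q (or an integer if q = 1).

1. C_x = -644/65  [F, A, C are collinear ∩ DC ⟂ FA]
2. C_y = 763/65  [F, A, C are collinear ∩ DC ⟂ FA]
   → C = (-644/65, 763/65)
3. B_x = 1  [BD · CA = -15842/65 ∩ 2·signedArea(BCA) = -534/65]
4. B_y = 10  [BD · CA = -15842/65 ∩ 2·signedArea(BCA) = -534/65]
   → B = (1, 10)
5. E_x = -10/3  [E is the centroid of △ADF]
6. E_y = 32/3  [E is the centroid of △ADF]
   → E = (-10/3, 32/3)

B = (1, 10)
C = (-644/65, 763/65)
E = (-10/3, 32/3)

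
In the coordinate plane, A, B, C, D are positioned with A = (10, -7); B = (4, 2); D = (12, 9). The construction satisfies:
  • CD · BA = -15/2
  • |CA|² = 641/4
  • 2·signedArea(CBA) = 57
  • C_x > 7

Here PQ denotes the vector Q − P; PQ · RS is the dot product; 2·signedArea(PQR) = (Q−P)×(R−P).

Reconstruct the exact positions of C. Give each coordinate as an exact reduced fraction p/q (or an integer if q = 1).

1. C_x = 8  [2·signedArea(CBA) = 57 ∩ CD · BA = -15/2]
2. C_y = 11/2  [2·signedArea(CBA) = 57 ∩ CD · BA = -15/2]
   → C = (8, 11/2)

C = (8, 11/2)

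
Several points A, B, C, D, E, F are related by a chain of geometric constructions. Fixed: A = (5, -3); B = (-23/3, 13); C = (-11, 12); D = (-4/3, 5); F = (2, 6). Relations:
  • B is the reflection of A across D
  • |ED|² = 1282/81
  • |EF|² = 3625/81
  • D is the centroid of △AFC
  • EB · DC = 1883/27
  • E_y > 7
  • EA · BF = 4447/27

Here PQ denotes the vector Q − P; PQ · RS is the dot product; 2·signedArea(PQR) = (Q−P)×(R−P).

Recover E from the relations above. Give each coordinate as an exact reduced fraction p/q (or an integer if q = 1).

1. E_x = -41/9  [line 29/3·x + -7·y + 2575/27 = 0 ∩ |ED|² = 1282/81]
2. E_y = 22/3  [line 29/3·x + -7·y + 2575/27 = 0 ∩ |ED|² = 1282/81]
   → E = (-41/9, 22/3)

E = (-41/9, 22/3)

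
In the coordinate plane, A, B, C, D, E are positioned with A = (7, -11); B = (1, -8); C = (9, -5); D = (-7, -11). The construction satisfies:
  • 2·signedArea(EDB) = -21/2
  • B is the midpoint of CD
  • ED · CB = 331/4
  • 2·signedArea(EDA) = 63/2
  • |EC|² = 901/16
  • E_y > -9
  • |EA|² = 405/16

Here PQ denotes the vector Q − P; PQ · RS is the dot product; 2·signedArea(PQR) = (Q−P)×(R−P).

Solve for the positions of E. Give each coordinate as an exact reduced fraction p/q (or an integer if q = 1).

E = (5/2, -35/4)

1. E_x = 5/2  [2·signedArea(EDA) = 63/2 ∩ ED · CB = 331/4]
2. E_y = -35/4  [2·signedArea(EDA) = 63/2 ∩ ED · CB = 331/4]
   → E = (5/2, -35/4)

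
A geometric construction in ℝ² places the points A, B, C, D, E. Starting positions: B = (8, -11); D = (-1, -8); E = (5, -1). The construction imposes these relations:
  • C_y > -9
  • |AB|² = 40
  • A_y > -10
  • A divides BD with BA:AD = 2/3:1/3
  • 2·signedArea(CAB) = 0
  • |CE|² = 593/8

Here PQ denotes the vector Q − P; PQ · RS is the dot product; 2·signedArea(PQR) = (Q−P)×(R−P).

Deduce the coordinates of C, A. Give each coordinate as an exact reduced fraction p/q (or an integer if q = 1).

1. A_x = 2  [A divides BD with BA:AD = 2/3:1/3]
2. A_y = -9  [A divides BD with BA:AD = 2/3:1/3]
   → A = (2, -9)
3. C_x = 5/4  [line 2·x + 6·y + 50 = 0 ∩ |CE|² = 593/8]
4. C_y = -35/4  [line 2·x + 6·y + 50 = 0 ∩ |CE|² = 593/8]
   → C = (5/4, -35/4)

A = (2, -9)
C = (5/4, -35/4)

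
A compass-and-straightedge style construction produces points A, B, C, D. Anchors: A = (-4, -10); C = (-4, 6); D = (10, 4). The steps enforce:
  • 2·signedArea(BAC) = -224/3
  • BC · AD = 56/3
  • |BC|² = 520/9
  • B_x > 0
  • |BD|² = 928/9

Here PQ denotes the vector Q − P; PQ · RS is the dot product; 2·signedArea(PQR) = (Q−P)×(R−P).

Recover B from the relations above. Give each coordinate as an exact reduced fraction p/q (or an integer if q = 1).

B = (2/3, 0)

1. B_x = 2/3  [2·signedArea(BAC) = -224/3 ∩ BC · AD = 56/3]
2. B_y = 0  [2·signedArea(BAC) = -224/3 ∩ BC · AD = 56/3]
   → B = (2/3, 0)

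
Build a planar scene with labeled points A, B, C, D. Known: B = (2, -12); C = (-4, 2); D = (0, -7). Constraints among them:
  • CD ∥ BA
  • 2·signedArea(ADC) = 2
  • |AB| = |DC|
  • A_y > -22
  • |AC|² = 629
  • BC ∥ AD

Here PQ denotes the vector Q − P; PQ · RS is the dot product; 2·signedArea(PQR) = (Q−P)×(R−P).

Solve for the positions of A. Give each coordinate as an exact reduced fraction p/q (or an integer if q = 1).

A = (6, -21)

1. A_x = 6  [BC ∥ AD ∩ CD ∥ BA]
2. A_y = -21  [BC ∥ AD ∩ CD ∥ BA]
   → A = (6, -21)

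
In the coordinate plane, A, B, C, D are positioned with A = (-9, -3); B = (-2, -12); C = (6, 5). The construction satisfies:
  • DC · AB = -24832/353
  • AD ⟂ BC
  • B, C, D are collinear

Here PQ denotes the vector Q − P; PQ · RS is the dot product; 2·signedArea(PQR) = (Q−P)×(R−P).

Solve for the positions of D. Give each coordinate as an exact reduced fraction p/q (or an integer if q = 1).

D = (70/353, -2587/353)

1. D_x = 70/353  [B, C, D are collinear ∩ AD ⟂ BC]
2. D_y = -2587/353  [B, C, D are collinear ∩ AD ⟂ BC]
   → D = (70/353, -2587/353)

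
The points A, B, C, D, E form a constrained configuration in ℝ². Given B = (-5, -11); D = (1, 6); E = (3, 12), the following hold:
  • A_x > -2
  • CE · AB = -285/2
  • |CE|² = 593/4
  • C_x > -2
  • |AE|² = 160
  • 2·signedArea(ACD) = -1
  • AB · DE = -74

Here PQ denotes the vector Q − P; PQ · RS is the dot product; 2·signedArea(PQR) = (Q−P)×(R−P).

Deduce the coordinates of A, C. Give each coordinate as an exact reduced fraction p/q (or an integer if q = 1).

A = (-1, 0)
C = (-1, 1/2)

1. A_x = -1  [line -2·x + -6·y + -2 = 0 ∩ |AE|² = 160]
2. A_y = 0  [line -2·x + -6·y + -2 = 0 ∩ |AE|² = 160]
   → A = (-1, 0)
3. C_x = -1  [CE · AB = -285/2 ∩ 2·signedArea(ACD) = -1]
4. C_y = 1/2  [CE · AB = -285/2 ∩ 2·signedArea(ACD) = -1]
   → C = (-1, 1/2)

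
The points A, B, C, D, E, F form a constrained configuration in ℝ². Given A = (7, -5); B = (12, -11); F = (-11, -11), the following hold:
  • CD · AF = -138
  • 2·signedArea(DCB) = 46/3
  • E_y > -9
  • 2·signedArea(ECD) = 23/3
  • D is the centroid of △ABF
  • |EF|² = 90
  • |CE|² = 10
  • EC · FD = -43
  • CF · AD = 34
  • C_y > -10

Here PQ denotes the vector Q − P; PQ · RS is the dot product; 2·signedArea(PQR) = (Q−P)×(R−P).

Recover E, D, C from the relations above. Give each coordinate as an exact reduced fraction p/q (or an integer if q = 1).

1. D_x = 8/3  [D is the centroid of △ABF]
2. D_y = -9  [D is the centroid of △ABF]
   → D = (8/3, -9)
3. C_x = -5  [CF · AD = 34 ∩ 2·signedArea(DCB) = 46/3]
4. C_y = -9  [CF · AD = 34 ∩ 2·signedArea(DCB) = 46/3]
   → C = (-5, -9)
5. E_x = -2  [2·signedArea(ECD) = 23/3 ∩ EC · FD = -43]
6. E_y = -8  [2·signedArea(ECD) = 23/3 ∩ EC · FD = -43]
   → E = (-2, -8)

C = (-5, -9)
D = (8/3, -9)
E = (-2, -8)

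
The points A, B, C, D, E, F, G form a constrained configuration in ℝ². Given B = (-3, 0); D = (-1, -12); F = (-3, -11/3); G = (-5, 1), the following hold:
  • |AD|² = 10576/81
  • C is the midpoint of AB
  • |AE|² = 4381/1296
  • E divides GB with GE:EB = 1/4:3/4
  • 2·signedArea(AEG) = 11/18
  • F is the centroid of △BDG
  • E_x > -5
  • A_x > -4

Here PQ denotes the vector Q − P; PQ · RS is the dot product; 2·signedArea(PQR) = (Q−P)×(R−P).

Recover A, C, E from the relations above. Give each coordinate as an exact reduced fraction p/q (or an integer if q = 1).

A = (-11/3, -8/9)
C = (-10/3, -4/9)
E = (-9/2, 3/4)

1. E_x = -9/2  [E divides GB with GE:EB = 1/4:3/4]
2. E_y = 3/4  [E divides GB with GE:EB = 1/4:3/4]
   → E = (-9/2, 3/4)
3. A_x = -11/3  [line -1/4·x + -1/2·y + -49/36 = 0 ∩ |AE|² = 4381/1296]
4. A_y = -8/9  [line -1/4·x + -1/2·y + -49/36 = 0 ∩ |AE|² = 4381/1296]
   → A = (-11/3, -8/9)
5. C_x = -10/3  [C is the midpoint of AB]
6. C_y = -4/9  [C is the midpoint of AB]
   → C = (-10/3, -4/9)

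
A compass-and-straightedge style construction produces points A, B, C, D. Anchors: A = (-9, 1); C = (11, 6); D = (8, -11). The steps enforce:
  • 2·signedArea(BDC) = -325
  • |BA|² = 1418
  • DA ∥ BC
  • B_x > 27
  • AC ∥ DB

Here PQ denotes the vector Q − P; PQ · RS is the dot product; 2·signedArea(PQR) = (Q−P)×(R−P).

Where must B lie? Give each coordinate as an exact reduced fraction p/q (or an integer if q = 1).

B = (28, -6)

1. B_x = 28  [DA ∥ BC ∩ AC ∥ DB]
2. B_y = -6  [DA ∥ BC ∩ AC ∥ DB]
   → B = (28, -6)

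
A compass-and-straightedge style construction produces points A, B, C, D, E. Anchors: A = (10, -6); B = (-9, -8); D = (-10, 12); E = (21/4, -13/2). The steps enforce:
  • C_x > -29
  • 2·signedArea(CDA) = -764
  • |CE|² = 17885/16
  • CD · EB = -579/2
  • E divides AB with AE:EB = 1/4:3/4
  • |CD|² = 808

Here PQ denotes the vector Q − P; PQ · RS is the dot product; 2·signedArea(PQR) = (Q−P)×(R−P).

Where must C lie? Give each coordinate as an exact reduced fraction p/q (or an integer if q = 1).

1. C_x = -28  [2·signedArea(CDA) = -764 ∩ CD · EB = -579/2]
2. C_y = -10  [2·signedArea(CDA) = -764 ∩ CD · EB = -579/2]
   → C = (-28, -10)

C = (-28, -10)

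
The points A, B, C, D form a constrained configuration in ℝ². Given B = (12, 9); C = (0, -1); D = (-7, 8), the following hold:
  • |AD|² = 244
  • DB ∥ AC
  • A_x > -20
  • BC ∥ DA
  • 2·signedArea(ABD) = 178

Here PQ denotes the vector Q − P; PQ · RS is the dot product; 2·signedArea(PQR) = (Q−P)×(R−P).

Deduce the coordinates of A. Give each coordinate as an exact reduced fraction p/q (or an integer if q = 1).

1. A_x = -19  [DB ∥ AC ∩ BC ∥ DA]
2. A_y = -2  [DB ∥ AC ∩ BC ∥ DA]
   → A = (-19, -2)

A = (-19, -2)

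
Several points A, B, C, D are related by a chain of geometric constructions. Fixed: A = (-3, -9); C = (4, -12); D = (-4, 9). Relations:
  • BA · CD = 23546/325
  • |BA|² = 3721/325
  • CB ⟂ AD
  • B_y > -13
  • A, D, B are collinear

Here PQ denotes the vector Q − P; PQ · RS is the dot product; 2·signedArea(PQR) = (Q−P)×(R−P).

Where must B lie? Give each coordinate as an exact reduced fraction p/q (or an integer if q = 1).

B = (-914/325, -4023/325)

1. B_x = -914/325  [A, D, B are collinear ∩ CB ⟂ AD]
2. B_y = -4023/325  [A, D, B are collinear ∩ CB ⟂ AD]
   → B = (-914/325, -4023/325)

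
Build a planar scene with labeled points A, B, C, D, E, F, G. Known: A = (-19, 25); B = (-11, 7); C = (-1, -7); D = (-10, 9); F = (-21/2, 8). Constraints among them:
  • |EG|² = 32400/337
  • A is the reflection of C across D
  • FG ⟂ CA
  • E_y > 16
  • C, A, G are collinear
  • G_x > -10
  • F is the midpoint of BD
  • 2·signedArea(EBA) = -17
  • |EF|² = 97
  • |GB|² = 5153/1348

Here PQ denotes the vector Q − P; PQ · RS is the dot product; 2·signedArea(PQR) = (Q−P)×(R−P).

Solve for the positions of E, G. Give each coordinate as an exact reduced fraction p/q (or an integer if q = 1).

E = (-29/2, 17)
G = (-6533/674, 2849/337)

1. E_x = -29/2  [line -18·x + -8·y + -125 = 0 ∩ |EF|² = 97]
2. E_y = 17  [line -18·x + -8·y + -125 = 0 ∩ |EF|² = 97]
   → E = (-29/2, 17)
3. G_x = -6533/674  [C, A, G are collinear ∩ FG ⟂ CA]
4. G_y = 2849/337  [C, A, G are collinear ∩ FG ⟂ CA]
   → G = (-6533/674, 2849/337)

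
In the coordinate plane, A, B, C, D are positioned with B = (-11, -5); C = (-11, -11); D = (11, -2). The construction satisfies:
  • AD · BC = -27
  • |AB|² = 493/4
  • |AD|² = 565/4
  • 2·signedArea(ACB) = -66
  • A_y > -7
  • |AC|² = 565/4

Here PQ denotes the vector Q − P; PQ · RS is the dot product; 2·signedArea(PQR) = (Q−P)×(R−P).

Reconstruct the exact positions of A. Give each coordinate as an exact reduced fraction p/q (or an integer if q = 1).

A = (0, -13/2)

1. A_x = 0  [2·signedArea(ACB) = -66 ∩ AD · BC = -27]
2. A_y = -13/2  [2·signedArea(ACB) = -66 ∩ AD · BC = -27]
   → A = (0, -13/2)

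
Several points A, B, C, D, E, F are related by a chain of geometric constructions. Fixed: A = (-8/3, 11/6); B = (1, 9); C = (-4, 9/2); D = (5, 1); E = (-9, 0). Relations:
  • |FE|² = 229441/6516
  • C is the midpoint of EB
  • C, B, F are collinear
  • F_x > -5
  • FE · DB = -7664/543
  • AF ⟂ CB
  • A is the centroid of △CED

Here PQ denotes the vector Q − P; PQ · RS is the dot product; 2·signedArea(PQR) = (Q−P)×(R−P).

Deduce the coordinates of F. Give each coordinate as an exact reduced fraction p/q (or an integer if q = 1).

1. F_x = -2492/543  [C, B, F are collinear ∩ AF ⟂ CB]
2. F_y = 1437/362  [C, B, F are collinear ∩ AF ⟂ CB]
   → F = (-2492/543, 1437/362)

F = (-2492/543, 1437/362)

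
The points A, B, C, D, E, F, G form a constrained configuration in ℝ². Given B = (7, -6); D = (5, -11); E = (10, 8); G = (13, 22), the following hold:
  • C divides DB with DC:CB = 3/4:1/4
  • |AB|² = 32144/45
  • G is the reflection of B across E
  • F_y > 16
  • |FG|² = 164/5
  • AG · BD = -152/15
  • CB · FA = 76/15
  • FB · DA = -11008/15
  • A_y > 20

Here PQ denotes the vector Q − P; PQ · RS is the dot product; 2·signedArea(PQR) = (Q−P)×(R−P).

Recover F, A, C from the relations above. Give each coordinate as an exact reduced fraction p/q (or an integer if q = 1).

A = (63/5, 302/15)
C = (13/2, -29/4)
F = (59/5, 82/5)

1. A_x = 63/5  [line 2·x + 5·y + -1888/15 = 0 ∩ |AB|² = 32144/45]
2. A_y = 302/15  [line 2·x + 5·y + -1888/15 = 0 ∩ |AB|² = 32144/45]
   → A = (63/5, 302/15)
3. C_x = 13/2  [C divides DB with DC:CB = 3/4:1/4]
4. C_y = -29/4  [C divides DB with DC:CB = 3/4:1/4]
   → C = (13/2, -29/4)
5. F_x = 59/5  [FB · DA = -11008/15 ∩ CB · FA = 76/15]
6. F_y = 82/5  [FB · DA = -11008/15 ∩ CB · FA = 76/15]
   → F = (59/5, 82/5)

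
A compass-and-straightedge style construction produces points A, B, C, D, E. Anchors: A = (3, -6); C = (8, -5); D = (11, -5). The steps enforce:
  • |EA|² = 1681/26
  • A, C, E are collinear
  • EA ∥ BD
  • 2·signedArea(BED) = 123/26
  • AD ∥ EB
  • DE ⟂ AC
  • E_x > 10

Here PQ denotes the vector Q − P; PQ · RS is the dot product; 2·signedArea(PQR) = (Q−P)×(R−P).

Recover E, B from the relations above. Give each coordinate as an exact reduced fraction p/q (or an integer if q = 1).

1. E_x = 283/26  [A, C, E are collinear ∩ DE ⟂ AC]
2. E_y = -115/26  [A, C, E are collinear ∩ DE ⟂ AC]
   → E = (283/26, -115/26)
3. B_x = 491/26  [EA ∥ BD ∩ AD ∥ EB]
4. B_y = -89/26  [EA ∥ BD ∩ AD ∥ EB]
   → B = (491/26, -89/26)

B = (491/26, -89/26)
E = (283/26, -115/26)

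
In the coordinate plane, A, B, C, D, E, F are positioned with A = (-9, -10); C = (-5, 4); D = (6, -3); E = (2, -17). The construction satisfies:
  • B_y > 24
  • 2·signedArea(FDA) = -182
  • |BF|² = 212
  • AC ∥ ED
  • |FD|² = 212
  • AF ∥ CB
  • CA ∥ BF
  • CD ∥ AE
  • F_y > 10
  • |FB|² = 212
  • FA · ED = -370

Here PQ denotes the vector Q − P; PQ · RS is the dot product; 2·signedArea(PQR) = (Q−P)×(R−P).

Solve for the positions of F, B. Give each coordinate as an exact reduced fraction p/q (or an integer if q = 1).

1. F_x = 10  [FA · ED = -370 ∩ 2·signedArea(FDA) = -182]
2. F_y = 11  [FA · ED = -370 ∩ 2·signedArea(FDA) = -182]
   → F = (10, 11)
3. B_x = 14  [CA ∥ BF ∩ AF ∥ CB]
4. B_y = 25  [CA ∥ BF ∩ AF ∥ CB]
   → B = (14, 25)

B = (14, 25)
F = (10, 11)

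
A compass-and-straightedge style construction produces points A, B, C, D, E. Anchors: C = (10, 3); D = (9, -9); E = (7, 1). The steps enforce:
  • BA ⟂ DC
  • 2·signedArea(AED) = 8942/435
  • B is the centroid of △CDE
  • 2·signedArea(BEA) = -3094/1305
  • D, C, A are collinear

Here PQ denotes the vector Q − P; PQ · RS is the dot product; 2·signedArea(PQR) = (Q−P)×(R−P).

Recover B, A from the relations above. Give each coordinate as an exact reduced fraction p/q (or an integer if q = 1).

1. B_x = 26/3  [B is the centroid of △CDE]
2. B_y = -5/3  [B is the centroid of △CDE]
   → B = (26/3, -5/3)
3. A_x = 4178/435  [D, C, A are collinear ∩ BA ⟂ DC]
4. A_y = -253/145  [D, C, A are collinear ∩ BA ⟂ DC]
   → A = (4178/435, -253/145)

A = (4178/435, -253/145)
B = (26/3, -5/3)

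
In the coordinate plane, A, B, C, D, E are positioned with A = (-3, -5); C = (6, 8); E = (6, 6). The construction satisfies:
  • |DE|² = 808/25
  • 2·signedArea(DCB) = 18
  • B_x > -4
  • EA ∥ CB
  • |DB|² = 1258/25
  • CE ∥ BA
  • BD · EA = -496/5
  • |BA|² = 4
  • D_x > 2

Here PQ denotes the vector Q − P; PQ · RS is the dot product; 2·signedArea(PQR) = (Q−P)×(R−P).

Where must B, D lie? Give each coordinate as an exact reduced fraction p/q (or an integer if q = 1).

B = (-3, -3)
D = (12/5, 8/5)

1. B_x = -3  [CE ∥ BA ∩ EA ∥ CB]
2. B_y = -3  [CE ∥ BA ∩ EA ∥ CB]
   → B = (-3, -3)
3. D_x = 12/5  [2·signedArea(DCB) = 18 ∩ BD · EA = -496/5]
4. D_y = 8/5  [2·signedArea(DCB) = 18 ∩ BD · EA = -496/5]
   → D = (12/5, 8/5)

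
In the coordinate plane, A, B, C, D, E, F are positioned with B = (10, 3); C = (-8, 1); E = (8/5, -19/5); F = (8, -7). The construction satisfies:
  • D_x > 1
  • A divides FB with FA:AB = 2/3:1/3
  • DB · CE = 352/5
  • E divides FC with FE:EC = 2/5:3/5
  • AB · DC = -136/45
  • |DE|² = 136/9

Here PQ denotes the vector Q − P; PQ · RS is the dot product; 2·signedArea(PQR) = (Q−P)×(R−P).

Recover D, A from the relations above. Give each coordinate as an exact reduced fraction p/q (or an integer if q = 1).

1. D_x = 6/5  [line -48/5·x + 24/5·y + 56/5 = 0 ∩ |DE|² = 136/9]
2. D_y = 1/15  [line -48/5·x + 24/5·y + 56/5 = 0 ∩ |DE|² = 136/9]
   → D = (6/5, 1/15)
3. A_x = 28/3  [A divides FB with FA:AB = 2/3:1/3]
4. A_y = -1/3  [A divides FB with FA:AB = 2/3:1/3]
   → A = (28/3, -1/3)

A = (28/3, -1/3)
D = (6/5, 1/15)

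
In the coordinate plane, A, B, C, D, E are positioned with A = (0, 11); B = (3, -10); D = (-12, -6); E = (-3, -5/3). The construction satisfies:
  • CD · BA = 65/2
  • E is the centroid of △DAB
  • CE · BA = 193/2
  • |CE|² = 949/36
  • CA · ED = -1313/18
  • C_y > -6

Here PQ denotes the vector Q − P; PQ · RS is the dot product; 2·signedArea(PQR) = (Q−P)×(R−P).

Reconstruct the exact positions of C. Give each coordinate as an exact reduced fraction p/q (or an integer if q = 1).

1. C_x = 0  [CD · BA = 65/2 ∩ CA · ED = -1313/18]
2. C_y = -35/6  [CD · BA = 65/2 ∩ CA · ED = -1313/18]
   → C = (0, -35/6)

C = (0, -35/6)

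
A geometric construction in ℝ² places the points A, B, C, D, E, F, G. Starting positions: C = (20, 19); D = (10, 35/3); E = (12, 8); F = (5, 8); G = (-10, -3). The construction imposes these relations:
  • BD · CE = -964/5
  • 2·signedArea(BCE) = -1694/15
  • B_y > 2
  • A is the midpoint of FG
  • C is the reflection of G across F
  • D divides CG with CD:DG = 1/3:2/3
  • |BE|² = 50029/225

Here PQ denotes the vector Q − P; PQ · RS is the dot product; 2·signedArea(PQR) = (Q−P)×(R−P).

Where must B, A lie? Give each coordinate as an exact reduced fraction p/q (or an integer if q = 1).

1. B_x = -2  [BD · CE = -964/5 ∩ 2·signedArea(BCE) = -1694/15]
2. B_y = 43/15  [BD · CE = -964/5 ∩ 2·signedArea(BCE) = -1694/15]
   → B = (-2, 43/15)
3. A_x = -5/2  [A is the midpoint of FG]
4. A_y = 5/2  [A is the midpoint of FG]
   → A = (-5/2, 5/2)

A = (-5/2, 5/2)
B = (-2, 43/15)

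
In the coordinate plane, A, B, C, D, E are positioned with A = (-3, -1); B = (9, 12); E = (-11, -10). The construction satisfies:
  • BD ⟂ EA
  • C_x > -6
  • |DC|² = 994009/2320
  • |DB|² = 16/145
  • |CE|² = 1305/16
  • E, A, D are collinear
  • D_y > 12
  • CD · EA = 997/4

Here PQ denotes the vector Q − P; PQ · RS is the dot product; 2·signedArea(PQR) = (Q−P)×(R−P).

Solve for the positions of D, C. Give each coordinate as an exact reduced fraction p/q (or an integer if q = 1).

C = (-5, -13/4)
D = (1269/145, 1772/145)

1. D_x = 1269/145  [E, A, D are collinear ∩ BD ⟂ EA]
2. D_y = 1772/145  [E, A, D are collinear ∩ BD ⟂ EA]
   → D = (1269/145, 1772/145)
3. C_x = -5  [line -8·x + -9·y + -277/4 = 0 ∩ |CE|² = 1305/16]
4. C_y = -13/4  [line -8·x + -9·y + -277/4 = 0 ∩ |CE|² = 1305/16]
   → C = (-5, -13/4)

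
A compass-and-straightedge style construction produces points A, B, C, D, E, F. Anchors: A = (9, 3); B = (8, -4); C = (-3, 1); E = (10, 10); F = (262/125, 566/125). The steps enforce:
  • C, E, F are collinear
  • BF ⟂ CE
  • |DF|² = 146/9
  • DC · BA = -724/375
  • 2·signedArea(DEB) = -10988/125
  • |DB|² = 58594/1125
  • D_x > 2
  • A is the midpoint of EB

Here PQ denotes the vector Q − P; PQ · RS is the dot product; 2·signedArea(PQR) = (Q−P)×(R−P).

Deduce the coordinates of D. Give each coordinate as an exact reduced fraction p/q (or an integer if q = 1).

D = (887/375, 191/375)

1. D_x = 887/375  [DC · BA = -724/375 ∩ 2·signedArea(DEB) = -10988/125]
2. D_y = 191/375  [DC · BA = -724/375 ∩ 2·signedArea(DEB) = -10988/125]
   → D = (887/375, 191/375)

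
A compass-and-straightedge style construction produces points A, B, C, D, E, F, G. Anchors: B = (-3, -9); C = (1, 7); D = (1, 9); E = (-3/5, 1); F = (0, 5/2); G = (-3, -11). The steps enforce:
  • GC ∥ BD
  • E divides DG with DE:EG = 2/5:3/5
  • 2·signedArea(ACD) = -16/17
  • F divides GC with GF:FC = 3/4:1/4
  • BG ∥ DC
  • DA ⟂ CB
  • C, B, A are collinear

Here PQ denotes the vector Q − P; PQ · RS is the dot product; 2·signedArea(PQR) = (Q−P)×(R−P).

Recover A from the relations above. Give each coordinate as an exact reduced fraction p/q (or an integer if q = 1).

1. A_x = 25/17  [C, B, A are collinear ∩ DA ⟂ CB]
2. A_y = 151/17  [C, B, A are collinear ∩ DA ⟂ CB]
   → A = (25/17, 151/17)

A = (25/17, 151/17)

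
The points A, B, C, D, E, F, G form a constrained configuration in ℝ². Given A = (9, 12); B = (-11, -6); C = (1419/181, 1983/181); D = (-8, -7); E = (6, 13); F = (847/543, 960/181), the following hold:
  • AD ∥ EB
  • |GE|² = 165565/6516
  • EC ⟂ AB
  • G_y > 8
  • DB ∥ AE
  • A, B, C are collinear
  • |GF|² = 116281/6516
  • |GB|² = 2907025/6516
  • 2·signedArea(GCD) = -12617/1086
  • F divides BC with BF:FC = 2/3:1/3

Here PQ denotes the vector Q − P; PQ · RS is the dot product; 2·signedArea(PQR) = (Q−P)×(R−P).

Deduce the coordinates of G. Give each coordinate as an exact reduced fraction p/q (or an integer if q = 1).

1. G_x = 2552/543  [line 3250/181·x + -2867/181·y + 48203/1086 = 0 ∩ |GF|² = 116281/6516]
2. G_y = 2943/362  [line 3250/181·x + -2867/181·y + 48203/1086 = 0 ∩ |GF|² = 116281/6516]
   → G = (2552/543, 2943/362)

G = (2552/543, 2943/362)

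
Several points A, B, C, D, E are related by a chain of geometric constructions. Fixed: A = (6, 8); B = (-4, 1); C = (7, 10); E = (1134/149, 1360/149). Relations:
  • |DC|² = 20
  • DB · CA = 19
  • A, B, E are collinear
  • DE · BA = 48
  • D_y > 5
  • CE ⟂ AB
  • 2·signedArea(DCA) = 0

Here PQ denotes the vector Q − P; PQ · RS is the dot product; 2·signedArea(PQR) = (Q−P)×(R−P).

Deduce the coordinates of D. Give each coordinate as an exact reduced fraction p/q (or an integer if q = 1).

D = (5, 6)

1. D_x = 5  [2·signedArea(DCA) = 0 ∩ DB · CA = 19]
2. D_y = 6  [2·signedArea(DCA) = 0 ∩ DB · CA = 19]
   → D = (5, 6)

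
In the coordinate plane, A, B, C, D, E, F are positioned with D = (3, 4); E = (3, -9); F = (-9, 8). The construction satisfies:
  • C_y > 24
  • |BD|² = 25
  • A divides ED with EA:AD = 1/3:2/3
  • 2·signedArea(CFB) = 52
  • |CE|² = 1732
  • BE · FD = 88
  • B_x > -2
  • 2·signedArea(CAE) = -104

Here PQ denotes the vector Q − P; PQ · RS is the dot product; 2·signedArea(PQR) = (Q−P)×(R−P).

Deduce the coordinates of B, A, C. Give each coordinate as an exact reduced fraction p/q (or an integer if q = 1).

1. A_x = 3  [A divides ED with EA:AD = 1/3:2/3]
2. A_y = -14/3  [A divides ED with EA:AD = 1/3:2/3]
   → A = (3, -14/3)
3. C_x = -21  [2·signedArea(CAE) = -104]
4. C_y = 25  [|CE|² = 1732]
   → C = (-21, 25)
5. B_x = -1  [BE · FD = 88 ∩ 2·signedArea(CFB) = 52]
6. B_y = 1  [BE · FD = 88 ∩ 2·signedArea(CFB) = 52]
   → B = (-1, 1)

A = (3, -14/3)
B = (-1, 1)
C = (-21, 25)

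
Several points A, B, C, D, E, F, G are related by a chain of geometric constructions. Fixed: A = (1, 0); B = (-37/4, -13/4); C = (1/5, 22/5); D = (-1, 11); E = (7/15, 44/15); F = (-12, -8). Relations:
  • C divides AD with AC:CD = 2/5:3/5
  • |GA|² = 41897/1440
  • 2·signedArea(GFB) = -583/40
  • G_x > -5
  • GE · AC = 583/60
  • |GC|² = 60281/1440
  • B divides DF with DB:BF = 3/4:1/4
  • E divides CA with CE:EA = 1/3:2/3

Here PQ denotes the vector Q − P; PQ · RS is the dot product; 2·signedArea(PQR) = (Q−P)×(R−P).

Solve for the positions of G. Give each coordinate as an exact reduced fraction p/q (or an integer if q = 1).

1. G_x = -527/120  [GE · AC = 583/60 ∩ 2·signedArea(GFB) = -583/40]
2. G_y = -19/120  [GE · AC = 583/60 ∩ 2·signedArea(GFB) = -583/40]
   → G = (-527/120, -19/120)

G = (-527/120, -19/120)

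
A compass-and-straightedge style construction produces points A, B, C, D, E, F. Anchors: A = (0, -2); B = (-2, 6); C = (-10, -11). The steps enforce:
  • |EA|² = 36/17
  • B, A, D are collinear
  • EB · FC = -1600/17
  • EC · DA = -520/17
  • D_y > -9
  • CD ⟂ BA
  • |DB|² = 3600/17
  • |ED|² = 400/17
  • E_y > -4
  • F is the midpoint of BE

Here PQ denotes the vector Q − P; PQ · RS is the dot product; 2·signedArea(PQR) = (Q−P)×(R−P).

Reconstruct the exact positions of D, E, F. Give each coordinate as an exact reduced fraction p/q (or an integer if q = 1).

1. D_x = 26/17  [B, A, D are collinear ∩ CD ⟂ BA]
2. D_y = -138/17  [B, A, D are collinear ∩ CD ⟂ BA]
   → D = (26/17, -138/17)
3. E_x = 6/17  [line 26/17·x + -104/17·y + -364/17 = 0 ∩ |EA|² = 36/17]
4. E_y = -58/17  [line 26/17·x + -104/17·y + -364/17 = 0 ∩ |EA|² = 36/17]
   → E = (6/17, -58/17)
5. F_x = -14/17  [EB · FC = -1600/17 ∩ F is the midpoint of BE]
6. F_y = 22/17  [EB · FC = -1600/17 ∩ F is the midpoint of BE]
   → F = (-14/17, 22/17)

D = (26/17, -138/17)
E = (6/17, -58/17)
F = (-14/17, 22/17)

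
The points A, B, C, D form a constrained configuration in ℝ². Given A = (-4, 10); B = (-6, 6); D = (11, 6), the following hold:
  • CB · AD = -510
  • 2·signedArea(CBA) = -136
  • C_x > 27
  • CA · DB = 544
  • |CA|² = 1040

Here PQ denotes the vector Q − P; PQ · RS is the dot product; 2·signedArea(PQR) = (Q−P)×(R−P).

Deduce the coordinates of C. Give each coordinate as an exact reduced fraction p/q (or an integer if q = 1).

C = (28, 6)

1. C_x = 28  [2·signedArea(CBA) = -136 ∩ CA · DB = 544]
2. C_y = 6  [2·signedArea(CBA) = -136 ∩ CA · DB = 544]
   → C = (28, 6)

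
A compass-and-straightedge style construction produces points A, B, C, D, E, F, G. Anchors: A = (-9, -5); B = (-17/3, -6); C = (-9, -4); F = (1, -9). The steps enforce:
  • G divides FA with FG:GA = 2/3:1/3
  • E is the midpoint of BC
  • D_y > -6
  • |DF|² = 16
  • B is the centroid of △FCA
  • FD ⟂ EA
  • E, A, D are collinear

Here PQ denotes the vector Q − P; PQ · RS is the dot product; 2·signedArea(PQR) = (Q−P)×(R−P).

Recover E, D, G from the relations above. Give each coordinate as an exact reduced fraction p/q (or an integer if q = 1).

D = (1, -5)
E = (-22/3, -5)
G = (-17/3, -19/3)

1. E_x = -22/3  [E is the midpoint of BC]
2. E_y = -5  [E is the midpoint of BC]
   → E = (-22/3, -5)
3. D_x = 1  [E, A, D are collinear ∩ FD ⟂ EA]
4. D_y = -5  [E, A, D are collinear ∩ FD ⟂ EA]
   → D = (1, -5)
5. G_x = -17/3  [G divides FA with FG:GA = 2/3:1/3]
6. G_y = -19/3  [G divides FA with FG:GA = 2/3:1/3]
   → G = (-17/3, -19/3)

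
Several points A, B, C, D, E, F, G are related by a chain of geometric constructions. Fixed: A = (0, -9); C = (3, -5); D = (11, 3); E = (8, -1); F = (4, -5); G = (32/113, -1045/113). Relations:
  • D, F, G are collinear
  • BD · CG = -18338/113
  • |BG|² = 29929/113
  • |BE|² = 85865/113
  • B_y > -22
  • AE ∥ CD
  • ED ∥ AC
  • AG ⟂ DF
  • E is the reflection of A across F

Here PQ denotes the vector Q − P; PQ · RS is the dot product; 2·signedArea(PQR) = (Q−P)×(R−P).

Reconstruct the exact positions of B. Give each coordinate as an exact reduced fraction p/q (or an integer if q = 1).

B = (-1179/113, -2429/113)

1. B_x = -1179/113  [line 307/113·x + 480/113·y + 13521/113 = 0 ∩ |BE|² = 85865/113]
2. B_y = -2429/113  [line 307/113·x + 480/113·y + 13521/113 = 0 ∩ |BE|² = 85865/113]
   → B = (-1179/113, -2429/113)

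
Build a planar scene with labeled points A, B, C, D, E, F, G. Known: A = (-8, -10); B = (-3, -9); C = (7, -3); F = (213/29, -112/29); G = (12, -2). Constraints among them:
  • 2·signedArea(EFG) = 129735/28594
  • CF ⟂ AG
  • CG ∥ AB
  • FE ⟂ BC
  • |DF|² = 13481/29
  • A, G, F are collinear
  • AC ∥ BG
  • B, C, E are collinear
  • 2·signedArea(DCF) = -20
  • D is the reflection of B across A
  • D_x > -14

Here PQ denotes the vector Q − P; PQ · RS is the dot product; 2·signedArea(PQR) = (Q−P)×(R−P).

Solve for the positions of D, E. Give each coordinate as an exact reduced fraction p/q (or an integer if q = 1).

D = (-13, -11)
E = (6777/986, -3033/986)

1. D_x = -13  [D is the reflection of B across A]
2. D_y = -11  [D is the reflection of B across A]
   → D = (-13, -11)
3. E_x = 6777/986  [B, C, E are collinear ∩ FE ⟂ BC]
4. E_y = -3033/986  [B, C, E are collinear ∩ FE ⟂ BC]
   → E = (6777/986, -3033/986)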